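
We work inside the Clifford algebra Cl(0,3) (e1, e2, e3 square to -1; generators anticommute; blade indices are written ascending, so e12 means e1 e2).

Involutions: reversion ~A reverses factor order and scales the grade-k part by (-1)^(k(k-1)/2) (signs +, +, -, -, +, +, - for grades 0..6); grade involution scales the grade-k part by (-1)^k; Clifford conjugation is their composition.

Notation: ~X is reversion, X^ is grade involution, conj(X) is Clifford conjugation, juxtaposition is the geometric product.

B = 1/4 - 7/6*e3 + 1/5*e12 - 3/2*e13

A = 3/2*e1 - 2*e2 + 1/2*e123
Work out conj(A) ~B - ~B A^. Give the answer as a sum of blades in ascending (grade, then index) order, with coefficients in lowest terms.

first term: -31/40*e1 + 19/20*e2 + 47/20*e3 + 7/12*e12 + 7/4*e13 - 7/3*e23 - 23/8*e123
second term: 1/40*e1 + 1/20*e2 - 47/20*e3 - 7/12*e12 - 7/4*e13 + 7/3*e23 - 25/8*e123
Answer: -4/5*e1 + 9/10*e2 + 47/10*e3 + 7/6*e12 + 7/2*e13 - 14/3*e23 + 1/4*e123


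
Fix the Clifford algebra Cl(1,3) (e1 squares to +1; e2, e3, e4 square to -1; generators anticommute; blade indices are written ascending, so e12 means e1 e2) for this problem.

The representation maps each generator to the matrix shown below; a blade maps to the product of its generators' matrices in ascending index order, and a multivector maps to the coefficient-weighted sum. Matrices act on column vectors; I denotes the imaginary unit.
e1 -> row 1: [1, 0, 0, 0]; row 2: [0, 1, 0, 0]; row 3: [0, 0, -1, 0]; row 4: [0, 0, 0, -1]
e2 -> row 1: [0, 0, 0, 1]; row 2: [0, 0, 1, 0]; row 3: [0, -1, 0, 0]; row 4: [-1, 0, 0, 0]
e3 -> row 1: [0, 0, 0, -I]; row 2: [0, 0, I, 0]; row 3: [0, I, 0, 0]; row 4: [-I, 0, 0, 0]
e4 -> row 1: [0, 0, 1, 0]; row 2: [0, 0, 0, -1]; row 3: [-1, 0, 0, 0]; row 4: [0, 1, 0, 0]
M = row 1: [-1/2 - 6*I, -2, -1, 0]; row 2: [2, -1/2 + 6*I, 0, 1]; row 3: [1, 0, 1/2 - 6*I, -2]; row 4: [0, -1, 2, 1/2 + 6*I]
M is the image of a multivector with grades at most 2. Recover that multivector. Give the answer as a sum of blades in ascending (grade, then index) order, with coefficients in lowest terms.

Method: the blade images are trace-orthogonal — tr(rho(e_A) rho(e_B)^-1) = 4 if A = B and 0 otherwise — and rho(e_A)^-1 = (e_A)^2 * rho(e_A) with (e_A)^2 = +1 or -1, so the coefficient of e_A in the preimage is (e_A)^2 * tr(M rho(e_A))/4.
Nonzero projections over blades of grade <= 2: e1: (e1)^2 = +1, tr(M rho(e1)) = -2, coefficient -1/2; e4: (e4)^2 = -1, tr(M rho(e4)) = 4, coefficient -1; e23: (e23)^2 = -1, tr(M rho(e23)) = -24, coefficient 6; e24: (e24)^2 = -1, tr(M rho(e24)) = 8, coefficient -2. Every other blade of grade <= 2 projects to 0.
Answer: -1/2*e1 - e4 + 6*e23 - 2*e24


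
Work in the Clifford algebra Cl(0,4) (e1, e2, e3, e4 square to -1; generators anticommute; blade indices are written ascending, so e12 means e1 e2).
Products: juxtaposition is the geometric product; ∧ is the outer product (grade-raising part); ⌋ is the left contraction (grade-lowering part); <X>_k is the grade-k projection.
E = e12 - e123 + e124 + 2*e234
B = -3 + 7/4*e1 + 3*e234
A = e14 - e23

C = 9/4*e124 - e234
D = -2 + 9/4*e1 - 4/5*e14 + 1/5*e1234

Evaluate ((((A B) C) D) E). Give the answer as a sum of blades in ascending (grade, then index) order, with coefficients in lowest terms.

step 1: 19/4*e4 - 3*e14 + 3*e23 - 19/4*e123
step 2: -27/4*e2 + 3*e4 - 171/16*e12 - 19/4*e14 + 19/4*e23 + 171/16*e34 - 3*e123 + 27/4*e134
step 3: -19/5 - 12/5*e1 - 2943/320*e2 - 27/5*e3 - 1383/80*e4 + 1377/40*e12 + 171/20*e13 + 9/5*e14 - 9/5*e23 + 171/20*e24 - 1377/40*e34 + 1383/80*e123 - 27/5*e124 + 2943/320*e134 - 12/5*e234 - 19/5*e1234
step 4: -4953/80 - 8687/320*e1 + 129/2*e2 + 487/16*e3 - 1169/40*e4 - 1649/160*e12 - 321/320*e13 - 10503/320*e14 + 10503/320*e23 - 321/320*e24 + 1649/160*e34 + 1169/40*e123 + 487/16*e124 - 129/2*e134 - 8687/320*e234 - 4953/80*e1234
Answer: -4953/80 - 8687/320*e1 + 129/2*e2 + 487/16*e3 - 1169/40*e4 - 1649/160*e12 - 321/320*e13 - 10503/320*e14 + 10503/320*e23 - 321/320*e24 + 1649/160*e34 + 1169/40*e123 + 487/16*e124 - 129/2*e134 - 8687/320*e234 - 4953/80*e1234


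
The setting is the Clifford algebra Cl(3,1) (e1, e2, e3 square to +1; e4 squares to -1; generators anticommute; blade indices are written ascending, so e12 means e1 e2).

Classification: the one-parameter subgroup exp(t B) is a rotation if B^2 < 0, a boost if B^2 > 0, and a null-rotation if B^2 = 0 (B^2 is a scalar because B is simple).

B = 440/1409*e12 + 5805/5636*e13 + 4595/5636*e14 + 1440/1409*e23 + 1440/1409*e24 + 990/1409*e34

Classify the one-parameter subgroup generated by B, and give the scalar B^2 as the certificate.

B^2 term by term: the squares give (440/1409)^2*(e12)^2 + (5805/5636)^2*(e13)^2 + (4595/5636)^2*(e14)^2 + (1440/1409)^2*(e23)^2 + (1440/1409)^2*(e24)^2 + (990/1409)^2*(e34)^2 = 193600/1985281*(-1) + 33698025/31764496*(-1) + 21114025/31764496*(+1) + 2073600/1985281*(-1) + 2073600/1985281*(+1) + 980100/1985281*(+1) = 0 (each basis 2-blade squares to minus the product of its generators' squares); cross terms between blades sharing an index anticommute and cancel; the commuting (index-disjoint) pairs give grade-4 terms 2*c*c'*(blade product), which cancel blade by blade — e1234: 871200/1985281 - 4179600/1985281 + 3308400/1985281 = 0 — confirming B is simple. So B^2 = 0.
Answer: null-rotation, certificate B^2 = 0. Check the certificate: B^2 = 0, and that sign is decisive whatever form B takes.


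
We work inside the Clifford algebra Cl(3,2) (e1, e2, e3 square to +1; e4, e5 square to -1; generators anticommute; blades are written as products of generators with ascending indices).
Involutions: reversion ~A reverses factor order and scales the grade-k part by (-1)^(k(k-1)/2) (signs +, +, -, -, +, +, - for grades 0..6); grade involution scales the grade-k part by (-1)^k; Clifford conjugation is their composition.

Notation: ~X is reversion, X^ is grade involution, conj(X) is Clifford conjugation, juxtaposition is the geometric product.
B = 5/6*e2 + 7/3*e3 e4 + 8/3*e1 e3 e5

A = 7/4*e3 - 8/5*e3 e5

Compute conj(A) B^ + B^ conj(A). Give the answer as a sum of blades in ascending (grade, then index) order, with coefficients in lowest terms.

first term: -64/15*e1 - 49/12*e4 - 14/3*e1 e5 - 35/24*e2 e3 + 56/15*e4 e5 - 4/3*e2 e3 e5
second term: -64/15*e1 + 49/12*e4 - 14/3*e1 e5 + 35/24*e2 e3 - 56/15*e4 e5 - 4/3*e2 e3 e5
Answer: -128/15*e1 - 28/3*e1 e5 - 8/3*e2 e3 e5


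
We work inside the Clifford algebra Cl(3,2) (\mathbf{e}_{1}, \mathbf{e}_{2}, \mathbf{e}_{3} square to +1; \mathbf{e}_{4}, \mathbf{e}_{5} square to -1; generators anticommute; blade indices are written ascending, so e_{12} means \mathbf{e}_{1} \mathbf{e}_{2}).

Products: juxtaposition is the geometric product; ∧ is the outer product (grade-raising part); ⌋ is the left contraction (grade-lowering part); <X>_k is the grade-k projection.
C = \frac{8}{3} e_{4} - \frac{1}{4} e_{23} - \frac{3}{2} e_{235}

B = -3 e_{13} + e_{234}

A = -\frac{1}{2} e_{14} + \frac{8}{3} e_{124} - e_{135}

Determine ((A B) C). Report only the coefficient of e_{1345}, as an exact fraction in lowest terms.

step 1: -3 e_{5} - \frac{8}{3} e_{13} + \frac{3}{2} e_{34} + \frac{1}{2} e_{123} + 8 e_{234} - e_{1245}
step 2: \frac{1}{8} e_{1} - 4 e_{3} + 2 e_{4} - \frac{2}{3} e_{12} + \frac{3}{4} e_{15} - \frac{155}{6} e_{23} + \frac{3}{8} e_{24} + 20 e_{45} - \frac{20}{3} e_{125} - \frac{155}{18} e_{134} + \frac{3}{4} e_{235} + \frac{9}{4} e_{245} + \frac{4}{3} e_{1234} + \frac{1}{4} e_{1345}
Answer: \frac{1}{4}


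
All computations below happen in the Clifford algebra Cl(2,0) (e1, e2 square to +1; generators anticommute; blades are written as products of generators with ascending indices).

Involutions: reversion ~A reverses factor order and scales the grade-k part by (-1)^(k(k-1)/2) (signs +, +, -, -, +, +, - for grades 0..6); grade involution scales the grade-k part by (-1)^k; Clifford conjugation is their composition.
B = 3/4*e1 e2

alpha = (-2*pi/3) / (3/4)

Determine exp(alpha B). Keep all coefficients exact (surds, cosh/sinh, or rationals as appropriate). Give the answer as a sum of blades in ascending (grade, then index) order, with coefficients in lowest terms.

B^2 = (3/4)^2*(e1 e2)^2 = 9/16*(-1) = -9/16 (a basis 2-blade squares to minus the product of its generators' squares).
B^2 = -9/16 — the series telescopes trigonometrically here: l = 3/4, alpha*l = -2*pi/3, so exp(alpha B) = cos(-2*pi/3) + (sin(-2*pi/3)/(3/4))*B = -1/2 + (-2*sqrt(3)/3)*B.
Answer: -1/2 - sqrt(3)/2*e1 e2


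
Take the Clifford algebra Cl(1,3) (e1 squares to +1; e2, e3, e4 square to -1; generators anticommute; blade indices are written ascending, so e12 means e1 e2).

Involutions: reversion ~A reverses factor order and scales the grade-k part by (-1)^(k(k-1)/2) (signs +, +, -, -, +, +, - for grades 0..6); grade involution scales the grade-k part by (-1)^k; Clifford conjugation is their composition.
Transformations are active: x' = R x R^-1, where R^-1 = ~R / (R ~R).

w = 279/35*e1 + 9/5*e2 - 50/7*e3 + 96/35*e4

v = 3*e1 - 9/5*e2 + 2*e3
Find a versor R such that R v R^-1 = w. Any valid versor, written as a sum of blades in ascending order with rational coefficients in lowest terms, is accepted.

Here q(v) = q(w) = 44/25; the classical choice R = v + w = 384/35*e1 - 36/7*e3 + 96/35*e4 then realises v -> w under the sandwich.
Answer: 384/35*e1 - 36/7*e3 + 96/35*e4


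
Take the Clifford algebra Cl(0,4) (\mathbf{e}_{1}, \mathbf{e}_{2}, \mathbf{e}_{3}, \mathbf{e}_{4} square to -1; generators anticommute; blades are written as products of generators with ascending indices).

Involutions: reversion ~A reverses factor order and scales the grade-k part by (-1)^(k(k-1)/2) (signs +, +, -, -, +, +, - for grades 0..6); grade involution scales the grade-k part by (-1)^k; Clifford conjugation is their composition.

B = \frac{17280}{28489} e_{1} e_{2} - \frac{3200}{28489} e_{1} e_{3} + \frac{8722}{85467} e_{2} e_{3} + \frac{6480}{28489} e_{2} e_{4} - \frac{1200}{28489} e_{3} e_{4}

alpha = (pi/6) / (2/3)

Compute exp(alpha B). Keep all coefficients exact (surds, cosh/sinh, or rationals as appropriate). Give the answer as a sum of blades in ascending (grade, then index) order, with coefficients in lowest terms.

B^2 term by term: the squares give (\frac{17280}{28489})^2*(e_{1} e_{2})^2 + (-\frac{3200}{28489})^2*(e_{1} e_{3})^2 + (\frac{8722}{85467})^2*(e_{2} e_{3})^2 + (\frac{6480}{28489})^2*(e_{2} e_{4})^2 + (-\frac{1200}{28489})^2*(e_{3} e_{4})^2 = \frac{298598400}{811623121}*(-1) + \frac{10240000}{811623121}*(-1) + \frac{76073284}{7304608089}*(-1) + \frac{41990400}{811623121}*(-1) + \frac{1440000}{811623121}*(-1) = -\frac{4}{9} (each basis 2-blade squares to minus the product of its generators' squares); cross terms between blades sharing an index anticommute and cancel; the commuting (index-disjoint) pairs give grade-4 terms 2*c*c'*(blade product), which cancel blade by blade — e_{1} e_{2} e_{3} e_{4}: -\frac{41472000}{811623121} + \frac{41472000}{811623121} = 0 — confirming B is simple. So B^2 = -\frac{4}{9}.
B^2 = -\frac{4}{9} — the series telescopes trigonometrically here: l = \frac{2}{3}, alpha*l = \frac{\pi}{6}, so exp(alpha B) = cos(\frac{\pi}{6}) + (sin(\frac{\pi}{6})/(\frac{2}{3}))*B = \frac{\sqrt{3}}{2} + (\frac{3}{4})*B.
Answer: \frac{\sqrt{3}}{2} + \frac{12960}{28489} e_{1} e_{2} - \frac{2400}{28489} e_{1} e_{3} + \frac{4361}{56978} e_{2} e_{3} + \frac{4860}{28489} e_{2} e_{4} - \frac{900}{28489} e_{3} e_{4}


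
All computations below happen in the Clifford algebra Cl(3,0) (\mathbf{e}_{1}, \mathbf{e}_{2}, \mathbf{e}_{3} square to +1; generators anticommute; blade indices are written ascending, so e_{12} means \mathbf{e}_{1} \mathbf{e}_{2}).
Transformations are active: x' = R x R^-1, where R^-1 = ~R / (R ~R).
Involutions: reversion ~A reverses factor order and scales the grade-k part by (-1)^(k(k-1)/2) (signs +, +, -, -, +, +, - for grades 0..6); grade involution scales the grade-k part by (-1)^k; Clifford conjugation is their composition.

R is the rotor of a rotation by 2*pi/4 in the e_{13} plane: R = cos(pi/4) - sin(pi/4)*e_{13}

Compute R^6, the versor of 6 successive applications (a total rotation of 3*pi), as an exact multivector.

Because a rotor carries half the rotation angle, composing 6 copies of this e_{13}-plane rotor multiplies the phase: 6*(pi/4) = \frac{3 \pi}{2}, hence R^6 = cos(\frac{3 \pi}{2}) - sin(\frac{3 \pi}{2})*e_{13}.
cos(\frac{3 \pi}{2}) = 0 and sin(\frac{3 \pi}{2}) = -1, so R^6 = e_{13}. The net rotation is 1*pi (after discarding 1 full turn, each of which contributes a factor -1 to the rotor); the rotor keeps the half-angle phase exactly.
Answer: e_{13}


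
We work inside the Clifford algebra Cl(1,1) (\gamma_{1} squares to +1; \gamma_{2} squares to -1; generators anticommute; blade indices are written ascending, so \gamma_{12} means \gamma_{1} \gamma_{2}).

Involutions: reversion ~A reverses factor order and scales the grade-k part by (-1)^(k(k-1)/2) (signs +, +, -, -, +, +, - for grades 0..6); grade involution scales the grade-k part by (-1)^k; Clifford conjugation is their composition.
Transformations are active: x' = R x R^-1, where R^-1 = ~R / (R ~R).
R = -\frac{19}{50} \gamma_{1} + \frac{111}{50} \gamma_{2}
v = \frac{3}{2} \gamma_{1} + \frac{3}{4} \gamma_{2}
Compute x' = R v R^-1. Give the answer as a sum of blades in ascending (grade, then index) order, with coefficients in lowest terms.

~R = -\frac{19}{50} \gamma_{1} + \frac{111}{50} \gamma_{2}, and R ~R = -\frac{598}{125}, so R^-1 = ~R / (-\frac{598}{125}).
R v = -\frac{447}{200} - \frac{723}{200} \gamma_{12}
Answer: -\frac{44373}{23920} \gamma_{1} + \frac{31677}{23920} \gamma_{2}


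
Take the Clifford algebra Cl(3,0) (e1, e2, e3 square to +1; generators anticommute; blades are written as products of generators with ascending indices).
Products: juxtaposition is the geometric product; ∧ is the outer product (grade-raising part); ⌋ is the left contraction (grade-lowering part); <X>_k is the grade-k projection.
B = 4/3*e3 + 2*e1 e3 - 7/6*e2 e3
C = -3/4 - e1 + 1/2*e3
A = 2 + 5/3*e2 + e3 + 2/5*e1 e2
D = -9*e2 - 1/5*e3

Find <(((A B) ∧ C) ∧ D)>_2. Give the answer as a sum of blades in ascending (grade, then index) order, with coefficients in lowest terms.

step 1: 4/3 - 2*e1 + 7/6*e2 + 13/18*e3 + 53/15*e1 e3 - 41/45*e2 e3 - 14/5*e1 e2 e3
step 2: -1 + 1/6*e1 - 7/8*e2 + 1/8*e3 + 7/6*e1 e2 - 527/180*e1 e3 + 19/15*e2 e3 + 271/90*e1 e2 e3
step 3: 9*e2 + 1/5*e3 - 3/2*e1 e2 - 1/30*e1 e3 + 13/10*e2 e3 - 319/12*e1 e2 e3
step 4: -3/2*e1 e2 - 1/30*e1 e3 + 13/10*e2 e3
Answer: -3/2*e1 e2 - 1/30*e1 e3 + 13/10*e2 e3


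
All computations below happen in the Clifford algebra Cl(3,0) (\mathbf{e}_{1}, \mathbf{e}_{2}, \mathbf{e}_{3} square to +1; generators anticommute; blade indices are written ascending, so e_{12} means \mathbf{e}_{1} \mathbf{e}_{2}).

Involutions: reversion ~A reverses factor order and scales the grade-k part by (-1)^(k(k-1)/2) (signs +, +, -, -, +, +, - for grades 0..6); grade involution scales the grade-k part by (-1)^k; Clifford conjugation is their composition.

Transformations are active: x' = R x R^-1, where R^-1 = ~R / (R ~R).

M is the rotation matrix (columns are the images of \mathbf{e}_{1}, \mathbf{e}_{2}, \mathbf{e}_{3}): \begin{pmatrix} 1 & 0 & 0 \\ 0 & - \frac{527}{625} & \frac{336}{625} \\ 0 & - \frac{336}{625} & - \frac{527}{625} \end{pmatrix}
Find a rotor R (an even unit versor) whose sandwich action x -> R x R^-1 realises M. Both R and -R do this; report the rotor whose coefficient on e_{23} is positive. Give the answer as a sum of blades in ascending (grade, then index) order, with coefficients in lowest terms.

Method: write R = a + b12*e_{12} + b13*e_{13} + b23*e_{23} with a^2 + b12^2 + b13^2 + b23^2 = 1 (so R^-1 = ~R). Expanding the columns R e_j ~R gives tr M = 4a^2 - 1 and, from the antisymmetric part, M21 - M12 = -4a*b12, M13 - M31 = 4a*b13, M32 - M23 = -4a*b23.
Here tr M = -\frac{429}{625}, so a^2 = (1 + tr M)/4 = \frac{49}{625} and a = ±\frac{7}{25}. Taking a = \frac{7}{25}: M21 - M12 = 0, M13 - M31 = 0, M32 - M23 = -\frac{672}{625}, giving b12 = 0, b13 = 0, b23 = \frac{24}{25}, i.e. R = \frac{7}{25} + \frac{24}{25} e_{23}.
Its e_{23} coefficient is already positive.
Answer: \frac{7}{25} + \frac{24}{25} e_{23}. Why the constraint matters: R and -R act identically through the sandwich — M has trace -\frac{429}{625} either way — so only the sign condition on e_{23} picks one of the two preimages.


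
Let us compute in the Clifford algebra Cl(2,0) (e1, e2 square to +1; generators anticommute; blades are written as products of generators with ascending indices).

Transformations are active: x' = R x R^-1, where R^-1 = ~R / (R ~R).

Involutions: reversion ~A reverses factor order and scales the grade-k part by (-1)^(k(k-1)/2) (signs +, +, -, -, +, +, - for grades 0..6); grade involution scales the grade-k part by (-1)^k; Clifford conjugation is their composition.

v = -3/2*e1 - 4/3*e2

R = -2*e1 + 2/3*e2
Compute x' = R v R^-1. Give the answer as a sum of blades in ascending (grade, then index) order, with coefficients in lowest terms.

~R = -2*e1 + 2/3*e2, and R ~R = 40/9, so R^-1 = ~R / (40/9).
R v = 19/9 + 11/3*e1 e2
Answer: -2/5*e1 + 59/30*e2


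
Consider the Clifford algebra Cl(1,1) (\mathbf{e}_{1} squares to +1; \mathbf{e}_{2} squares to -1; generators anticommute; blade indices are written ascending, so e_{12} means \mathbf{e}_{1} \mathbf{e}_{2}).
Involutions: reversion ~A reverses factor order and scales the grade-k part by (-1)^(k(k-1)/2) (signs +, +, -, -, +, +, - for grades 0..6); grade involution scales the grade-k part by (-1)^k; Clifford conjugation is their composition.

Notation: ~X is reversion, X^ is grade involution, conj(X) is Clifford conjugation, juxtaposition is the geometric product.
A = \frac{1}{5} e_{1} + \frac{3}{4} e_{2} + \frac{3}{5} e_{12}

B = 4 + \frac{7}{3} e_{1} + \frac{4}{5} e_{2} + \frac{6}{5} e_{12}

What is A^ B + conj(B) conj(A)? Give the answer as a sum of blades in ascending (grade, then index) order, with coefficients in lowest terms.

first term: \frac{64}{75} - \frac{109}{50} e_{1} - \frac{116}{25} e_{2} + \frac{399}{100} e_{12}
second term: \frac{44}{75} - \frac{61}{50} e_{1} - \frac{46}{25} e_{2} - \frac{81}{100} e_{12}
Answer: \frac{36}{25} - \frac{17}{5} e_{1} - \frac{162}{25} e_{2} + \frac{159}{50} e_{12}


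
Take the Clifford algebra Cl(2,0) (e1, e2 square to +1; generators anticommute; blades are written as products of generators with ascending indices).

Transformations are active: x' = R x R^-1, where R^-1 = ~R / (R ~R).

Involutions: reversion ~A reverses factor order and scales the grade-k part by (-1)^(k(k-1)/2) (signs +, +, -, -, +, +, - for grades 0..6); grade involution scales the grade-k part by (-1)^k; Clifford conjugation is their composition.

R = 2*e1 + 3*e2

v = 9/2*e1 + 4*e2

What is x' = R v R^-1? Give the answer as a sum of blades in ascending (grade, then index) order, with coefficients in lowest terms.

~R = 2*e1 + 3*e2, and R ~R = 13, so R^-1 = ~R / (13).
R v = 21 - 11/2*e1 e2
Answer: 51/26*e1 + 74/13*e2


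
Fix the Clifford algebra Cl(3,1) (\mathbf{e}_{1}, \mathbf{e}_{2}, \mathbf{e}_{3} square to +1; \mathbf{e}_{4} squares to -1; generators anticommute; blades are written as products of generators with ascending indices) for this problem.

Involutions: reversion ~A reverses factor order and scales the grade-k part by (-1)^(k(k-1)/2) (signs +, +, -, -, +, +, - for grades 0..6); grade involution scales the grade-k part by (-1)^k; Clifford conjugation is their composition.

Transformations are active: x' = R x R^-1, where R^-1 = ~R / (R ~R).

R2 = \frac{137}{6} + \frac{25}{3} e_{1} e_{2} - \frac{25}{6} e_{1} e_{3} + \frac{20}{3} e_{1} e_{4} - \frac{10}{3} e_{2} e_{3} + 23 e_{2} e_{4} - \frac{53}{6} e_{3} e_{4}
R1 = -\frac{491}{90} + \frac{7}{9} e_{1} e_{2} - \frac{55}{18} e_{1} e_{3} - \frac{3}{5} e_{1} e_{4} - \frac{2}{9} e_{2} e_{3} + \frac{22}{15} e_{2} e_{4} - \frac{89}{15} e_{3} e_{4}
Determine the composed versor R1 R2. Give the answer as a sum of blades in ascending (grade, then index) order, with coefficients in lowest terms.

Distribute over the grade parts of R1 (each basis-blade product reordered to ascending indices, repeated generators contracted through their squares):
<R1>_0 (= -\frac{491}{90}) R2 = -\frac{67267}{540} - \frac{2455}{54} e_{1} e_{2} + \frac{2455}{108} e_{1} e_{3} - \frac{982}{27} e_{1} e_{4} + \frac{491}{27} e_{2} e_{3} - \frac{11293}{90} e_{2} e_{4} + \frac{26023}{540} e_{3} e_{4}
<R1>_2 (= \frac{7}{9} e_{1} e_{2} - \frac{55}{18} e_{1} e_{3} - \frac{3}{5} e_{1} e_{4} - \frac{2}{9} e_{2} e_{3} + \frac{22}{15} e_{2} e_{4} - \frac{89}{15} e_{3} e_{4}) R2 = \frac{33583}{540} - \frac{1357}{90} e_{1} e_{2} - \frac{13853}{540} e_{1} e_{3} - \frac{3113}{540} e_{1} e_{4} + \frac{12989}{135} e_{2} e_{3} + \frac{247}{45} e_{2} e_{4} - \frac{15172}{135} e_{3} e_{4} + \frac{556}{27} e_{1} e_{2} e_{3} e_{4}
Summing the partial products and collecting blades:
Answer: -\frac{2807}{45} - \frac{8173}{135} e_{1} e_{2} - \frac{263}{90} e_{1} e_{3} - \frac{22753}{540} e_{1} e_{4} + \frac{572}{5} e_{2} e_{3} - \frac{10799}{90} e_{2} e_{4} - \frac{2311}{36} e_{3} e_{4} + \frac{556}{27} e_{1} e_{2} e_{3} e_{4}


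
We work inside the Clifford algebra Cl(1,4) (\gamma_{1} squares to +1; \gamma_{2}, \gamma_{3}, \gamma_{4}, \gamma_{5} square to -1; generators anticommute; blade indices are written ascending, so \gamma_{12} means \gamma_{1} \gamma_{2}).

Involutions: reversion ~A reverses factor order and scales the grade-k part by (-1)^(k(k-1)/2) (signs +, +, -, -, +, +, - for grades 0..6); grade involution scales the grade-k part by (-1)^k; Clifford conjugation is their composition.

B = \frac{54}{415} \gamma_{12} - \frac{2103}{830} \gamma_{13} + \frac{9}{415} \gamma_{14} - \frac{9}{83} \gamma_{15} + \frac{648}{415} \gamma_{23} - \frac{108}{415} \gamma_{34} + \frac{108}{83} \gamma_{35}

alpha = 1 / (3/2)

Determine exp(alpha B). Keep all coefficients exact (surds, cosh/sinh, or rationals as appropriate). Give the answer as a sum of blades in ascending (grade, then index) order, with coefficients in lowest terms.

B^2 term by term: the squares give (\frac{54}{415})^2*(\gamma_{12})^2 + (-\frac{2103}{830})^2*(\gamma_{13})^2 + (\frac{9}{415})^2*(\gamma_{14})^2 + (-\frac{9}{83})^2*(\gamma_{15})^2 + (\frac{648}{415})^2*(\gamma_{23})^2 + (-\frac{108}{415})^2*(\gamma_{34})^2 + (\frac{108}{83})^2*(\gamma_{35})^2 = \frac{2916}{172225}*(+1) + \frac{4422609}{688900}*(+1) + \frac{81}{172225}*(+1) + \frac{81}{6889}*(+1) + \frac{419904}{172225}*(-1) + \frac{11664}{172225}*(-1) + \frac{11664}{6889}*(-1) = \frac{9}{4} (each basis 2-blade squares to minus the product of its generators' squares); cross terms between blades sharing an index anticommute and cancel; the commuting (index-disjoint) pairs give grade-4 terms 2*c*c'*(blade product), which cancel blade by blade — \gamma_{1234}: -\frac{11664}{172225} + \frac{11664}{172225} = 0; \gamma_{1235}: \frac{11664}{34445} - \frac{11664}{34445} = 0; \gamma_{1345}: -\frac{1944}{34445} + \frac{1944}{34445} = 0 — confirming B is simple. So B^2 = \frac{9}{4}.
B^2 = \frac{9}{4} — since the square is positive, the closed form is hyperbolic: l = \frac{3}{2}, alpha*l = 1, so exp(alpha B) = cosh(1) + (sinh(1)/(\frac{3}{2}))*B = \cosh{\left(1 \right)} + (\frac{2 \sinh{\left(1 \right)}}{3})*B.
Answer: \cosh{\left(1 \right)} + \frac{36 \sinh{\left(1 \right)}}{415} \gamma_{12} - \frac{701 \sinh{\left(1 \right)}}{415} \gamma_{13} + \frac{6 \sinh{\left(1 \right)}}{415} \gamma_{14} - \frac{6 \sinh{\left(1 \right)}}{83} \gamma_{15} + \frac{432 \sinh{\left(1 \right)}}{415} \gamma_{23} - \frac{72 \sinh{\left(1 \right)}}{415} \gamma_{34} + \frac{72 \sinh{\left(1 \right)}}{83} \gamma_{35}


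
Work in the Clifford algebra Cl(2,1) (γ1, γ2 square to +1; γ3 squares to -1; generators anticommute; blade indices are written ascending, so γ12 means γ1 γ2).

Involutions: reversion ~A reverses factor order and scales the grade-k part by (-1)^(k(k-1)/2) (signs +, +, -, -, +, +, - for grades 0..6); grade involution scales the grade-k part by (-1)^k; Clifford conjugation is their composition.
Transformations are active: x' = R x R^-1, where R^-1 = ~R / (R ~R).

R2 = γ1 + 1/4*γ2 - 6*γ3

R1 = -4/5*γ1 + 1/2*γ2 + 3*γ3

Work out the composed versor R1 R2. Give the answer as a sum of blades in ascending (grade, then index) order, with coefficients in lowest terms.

Distribute over the terms of R1 (each basis-blade product reordered to ascending indices, repeated generators contracted through their squares):
(-4/5*γ1) R2 = -4/5 - 1/5*γ12 + 24/5*γ13
(1/2*γ2) R2 = 1/8 - 1/2*γ12 - 3*γ23
(3*γ3) R2 = 18 - 3*γ13 - 3/4*γ23
Summing the partial products and collecting blades:
Answer: 693/40 - 7/10*γ12 + 9/5*γ13 - 15/4*γ23


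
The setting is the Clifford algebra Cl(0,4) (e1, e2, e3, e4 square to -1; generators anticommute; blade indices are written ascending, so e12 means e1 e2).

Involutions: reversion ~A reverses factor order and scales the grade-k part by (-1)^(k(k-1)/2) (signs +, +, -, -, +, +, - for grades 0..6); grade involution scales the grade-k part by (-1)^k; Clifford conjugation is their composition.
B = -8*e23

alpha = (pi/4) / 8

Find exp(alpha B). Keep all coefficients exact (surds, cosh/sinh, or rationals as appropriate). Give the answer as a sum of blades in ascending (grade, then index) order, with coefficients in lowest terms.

B^2 = (-8)^2*(e23)^2 = 64*(-1) = -64 (a basis 2-blade squares to minus the product of its generators' squares).
B^2 = -64 — circular case — the even/odd split gives cos and sin: l = 8, alpha*l = pi/4, so exp(alpha B) = cos(pi/4) + (sin(pi/4)/8)*B = sqrt(2)/2 + (sqrt(2)/16)*B.
Answer: sqrt(2)/2 - sqrt(2)/2*e23


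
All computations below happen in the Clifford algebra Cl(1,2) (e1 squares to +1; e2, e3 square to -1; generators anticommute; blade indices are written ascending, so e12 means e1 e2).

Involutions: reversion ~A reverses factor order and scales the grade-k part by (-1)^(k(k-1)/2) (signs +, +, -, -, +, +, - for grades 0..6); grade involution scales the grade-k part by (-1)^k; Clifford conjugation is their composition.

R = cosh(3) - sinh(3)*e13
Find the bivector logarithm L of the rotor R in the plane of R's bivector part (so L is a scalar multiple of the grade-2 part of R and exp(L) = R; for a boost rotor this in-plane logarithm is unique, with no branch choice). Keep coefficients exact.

The scalar part of R is cosh(3), giving the rapidity magnitude (cosh is even); the bivector part supplies orientation, its quotient by sinh of the rapidity is the plane, and L = rapidity * plane — unique in that plane, since flipping both signs leaves L unchanged.
Concretely: cosh(rapidity) = cosh(3) gives rapidity = ±3, and since rapidity/sinh(rapidity) is even the sign is immaterial: L = (rapidity/sinh(rapidity)) * <R>_2 = (3/sinh(3)) * <R>_2.
Answer: -3*e13


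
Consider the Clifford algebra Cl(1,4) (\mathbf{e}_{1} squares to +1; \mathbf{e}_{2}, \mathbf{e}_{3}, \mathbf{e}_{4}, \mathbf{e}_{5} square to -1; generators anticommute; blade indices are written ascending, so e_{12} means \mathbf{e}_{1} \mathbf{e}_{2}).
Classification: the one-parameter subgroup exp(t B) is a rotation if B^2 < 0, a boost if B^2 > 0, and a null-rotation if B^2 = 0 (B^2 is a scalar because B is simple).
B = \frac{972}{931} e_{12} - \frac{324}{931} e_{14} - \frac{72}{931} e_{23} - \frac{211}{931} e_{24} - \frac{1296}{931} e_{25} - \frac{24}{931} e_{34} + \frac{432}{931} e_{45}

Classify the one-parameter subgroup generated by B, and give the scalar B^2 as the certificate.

B^2 term by term: the squares give (\frac{972}{931})^2*(e_{12})^2 + (-\frac{324}{931})^2*(e_{14})^2 + (-\frac{72}{931})^2*(e_{23})^2 + (-\frac{211}{931})^2*(e_{24})^2 + (-\frac{1296}{931})^2*(e_{25})^2 + (-\frac{24}{931})^2*(e_{34})^2 + (\frac{432}{931})^2*(e_{45})^2 = \frac{944784}{866761}*(+1) + \frac{104976}{866761}*(+1) + \frac{5184}{866761}*(-1) + \frac{44521}{866761}*(-1) + \frac{1679616}{866761}*(-1) + \frac{576}{866761}*(-1) + \frac{186624}{866761}*(-1) = -1 (each basis 2-blade squares to minus the product of its generators' squares); cross terms between blades sharing an index anticommute and cancel; the commuting (index-disjoint) pairs give grade-4 terms 2*c*c'*(blade product), which cancel blade by blade — e_{1234}: -\frac{46656}{866761} + \frac{46656}{866761} = 0; e_{1245}: \frac{839808}{866761} - \frac{839808}{866761} = 0; e_{2345}: -\frac{62208}{866761} + \frac{62208}{866761} = 0 — confirming B is simple. So B^2 = -1.
Answer: rotation, certificate B^2 = -1. No conjugation can change B^2 = -1; the sign gives the class.


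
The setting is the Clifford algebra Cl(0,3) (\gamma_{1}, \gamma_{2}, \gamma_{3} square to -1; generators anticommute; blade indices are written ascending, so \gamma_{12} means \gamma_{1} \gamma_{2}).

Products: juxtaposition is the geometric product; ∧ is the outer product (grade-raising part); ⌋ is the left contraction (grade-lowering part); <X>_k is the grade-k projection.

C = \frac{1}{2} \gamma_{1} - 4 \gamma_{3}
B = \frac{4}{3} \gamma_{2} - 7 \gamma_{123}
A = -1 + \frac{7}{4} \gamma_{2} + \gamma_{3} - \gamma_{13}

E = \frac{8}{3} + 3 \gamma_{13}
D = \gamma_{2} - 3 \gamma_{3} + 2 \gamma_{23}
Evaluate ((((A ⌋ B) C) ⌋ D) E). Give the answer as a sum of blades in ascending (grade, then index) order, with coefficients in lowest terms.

step 1: -\frac{7}{3} + \frac{17}{3} \gamma_{2} + 7 \gamma_{12} - \frac{49}{4} \gamma_{13} + 7 \gamma_{123}
step 2: -\frac{301}{6} \gamma_{1} + \frac{7}{2} \gamma_{2} + \frac{77}{24} \gamma_{3} + \frac{151}{6} \gamma_{12} - \frac{157}{6} \gamma_{23} - 28 \gamma_{123}
step 3: \frac{1403}{24} + \frac{77}{12} \gamma_{2} - 7 \gamma_{3}
step 4: \frac{1403}{9} - 21 \gamma_{1} + \frac{154}{9} \gamma_{2} - \frac{56}{3} \gamma_{3} + \frac{1403}{8} \gamma_{13} - \frac{77}{4} \gamma_{123}
Answer: \frac{1403}{9} - 21 \gamma_{1} + \frac{154}{9} \gamma_{2} - \frac{56}{3} \gamma_{3} + \frac{1403}{8} \gamma_{13} - \frac{77}{4} \gamma_{123}


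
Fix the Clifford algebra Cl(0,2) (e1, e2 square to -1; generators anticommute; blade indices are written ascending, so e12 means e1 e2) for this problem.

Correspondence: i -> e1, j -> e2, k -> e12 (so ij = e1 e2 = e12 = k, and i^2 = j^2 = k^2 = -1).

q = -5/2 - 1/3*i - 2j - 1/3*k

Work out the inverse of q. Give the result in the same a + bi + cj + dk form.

In blades: q = -5/2 - 1/3*e1 - 2*e2 - 1/3*e12.
With qbar = -5/2 + 1/3*e1 + 2*e2 + 1/3*e12 (scalar fixed, mapped units negated), q qbar = 377/36 (the sum of squared coefficients), so q^-1 = qbar / (377/36) = -90/377 + 12/377*e1 + 72/377*e2 + 12/377*e12; translating back:
Answer: -90/377 + 12/377*i + 72/377*j + 12/377*k


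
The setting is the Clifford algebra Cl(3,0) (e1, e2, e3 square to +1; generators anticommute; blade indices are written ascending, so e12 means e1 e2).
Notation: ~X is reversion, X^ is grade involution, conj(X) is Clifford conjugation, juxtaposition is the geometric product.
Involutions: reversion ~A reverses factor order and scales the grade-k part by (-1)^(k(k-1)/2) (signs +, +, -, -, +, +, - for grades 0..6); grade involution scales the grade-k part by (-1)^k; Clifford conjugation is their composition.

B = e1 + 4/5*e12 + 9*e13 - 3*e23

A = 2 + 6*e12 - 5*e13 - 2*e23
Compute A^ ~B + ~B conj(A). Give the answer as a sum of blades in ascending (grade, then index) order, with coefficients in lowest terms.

first term: -171/5 + 2*e1 - 6*e2 + 5*e3 + 157/5*e12 - 8/5*e13 + 64*e23 - 2*e123
second term: 171/5 + 2*e1 - 6*e2 + 5*e3 + 157/5*e12 - 8/5*e13 + 64*e23 + 2*e123
Answer: 4*e1 - 12*e2 + 10*e3 + 314/5*e12 - 16/5*e13 + 128*e23


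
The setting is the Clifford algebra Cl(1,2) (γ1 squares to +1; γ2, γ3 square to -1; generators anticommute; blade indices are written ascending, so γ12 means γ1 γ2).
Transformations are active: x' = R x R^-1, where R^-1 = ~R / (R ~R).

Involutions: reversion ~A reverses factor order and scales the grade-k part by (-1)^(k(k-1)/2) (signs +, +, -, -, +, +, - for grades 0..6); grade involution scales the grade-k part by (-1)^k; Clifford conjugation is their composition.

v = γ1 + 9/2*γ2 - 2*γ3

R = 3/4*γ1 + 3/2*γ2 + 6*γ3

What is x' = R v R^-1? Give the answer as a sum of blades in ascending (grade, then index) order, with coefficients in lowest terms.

~R = 3/4*γ1 + 3/2*γ2 + 6*γ3, and R ~R = -603/16, so R^-1 = ~R / (-603/16).
R v = 6 + 15/8*γ12 - 15/2*γ13 - 30*γ23
Answer: -83/67*γ1 - 667/134*γ2 + 6/67*γ3


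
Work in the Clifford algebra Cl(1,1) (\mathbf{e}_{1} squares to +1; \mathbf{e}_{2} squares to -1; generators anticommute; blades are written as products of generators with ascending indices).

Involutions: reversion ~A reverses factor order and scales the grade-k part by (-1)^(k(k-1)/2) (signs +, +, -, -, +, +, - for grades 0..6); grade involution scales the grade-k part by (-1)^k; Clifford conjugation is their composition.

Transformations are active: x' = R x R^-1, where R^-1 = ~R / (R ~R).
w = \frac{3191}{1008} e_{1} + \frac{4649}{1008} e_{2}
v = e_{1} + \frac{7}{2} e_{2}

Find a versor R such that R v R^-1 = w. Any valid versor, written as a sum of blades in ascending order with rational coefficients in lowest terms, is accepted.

The midline construction: v and w both square to -\frac{45}{4}, so reflecting in their sum \frac{4199}{1008} e_{1} + \frac{8177}{1008} e_{2} exchanges them.
Answer: \frac{4199}{1008} e_{1} + \frac{8177}{1008} e_{2}


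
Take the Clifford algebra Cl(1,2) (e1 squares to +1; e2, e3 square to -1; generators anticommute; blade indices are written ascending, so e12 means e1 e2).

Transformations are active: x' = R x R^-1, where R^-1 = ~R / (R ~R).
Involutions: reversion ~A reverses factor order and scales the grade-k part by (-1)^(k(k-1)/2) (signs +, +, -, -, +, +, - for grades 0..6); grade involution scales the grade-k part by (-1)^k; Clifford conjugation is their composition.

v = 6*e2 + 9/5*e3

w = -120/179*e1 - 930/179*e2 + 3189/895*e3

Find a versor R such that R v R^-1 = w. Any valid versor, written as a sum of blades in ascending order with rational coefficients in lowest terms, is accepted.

Since q(v) = q(w) = -981/25, the sum R = v + w = -120/179*e1 + 144/179*e2 + 960/179*e3 does the job whenever invertible.
Answer: -120/179*e1 + 144/179*e2 + 960/179*e3


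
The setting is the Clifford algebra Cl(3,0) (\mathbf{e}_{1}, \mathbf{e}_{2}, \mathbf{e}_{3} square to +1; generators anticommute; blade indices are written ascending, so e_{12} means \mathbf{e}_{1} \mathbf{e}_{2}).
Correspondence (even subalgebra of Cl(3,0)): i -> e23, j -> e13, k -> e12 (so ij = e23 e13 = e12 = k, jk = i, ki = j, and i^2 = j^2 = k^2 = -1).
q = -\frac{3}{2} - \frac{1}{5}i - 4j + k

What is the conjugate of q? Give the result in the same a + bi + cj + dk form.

In blades: q = -\frac{3}{2} + e_{12} - 4 e_{13} - \frac{1}{5} e_{23}.
Quaternion conjugation is reversion on the even subalgebra: the scalar is fixed and every grade-2 blade flips sign, giving -\frac{3}{2} - e_{12} + 4 e_{13} + \frac{1}{5} e_{23}; translating back:
Answer: -\frac{3}{2} + \frac{1}{5}i + 4j - k


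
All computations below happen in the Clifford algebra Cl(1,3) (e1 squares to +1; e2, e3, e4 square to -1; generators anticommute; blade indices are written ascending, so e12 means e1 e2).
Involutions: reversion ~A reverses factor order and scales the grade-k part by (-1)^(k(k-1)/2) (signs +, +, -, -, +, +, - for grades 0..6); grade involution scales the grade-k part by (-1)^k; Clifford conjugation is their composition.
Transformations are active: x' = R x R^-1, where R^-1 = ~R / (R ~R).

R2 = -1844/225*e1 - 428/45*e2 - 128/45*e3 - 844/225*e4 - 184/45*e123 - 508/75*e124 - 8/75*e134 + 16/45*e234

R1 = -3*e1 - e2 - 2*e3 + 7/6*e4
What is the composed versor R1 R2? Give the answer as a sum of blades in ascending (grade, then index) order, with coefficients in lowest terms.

Distribute over the terms of R1 (each basis-blade product reordered to ascending indices, repeated generators contracted through their squares):
(-3*e1) R2 = 1844/75 + 428/15*e12 + 128/15*e13 + 844/75*e14 + 184/15*e23 + 508/25*e24 + 8/25*e34 - 16/15*e1234
(-e2) R2 = -428/45 - 1844/225*e12 + 184/45*e13 + 508/75*e14 + 128/45*e23 + 844/225*e24 + 16/45*e34 - 8/75*e1234
(-2*e3) R2 = -256/45 - 368/45*e12 - 3688/225*e13 + 16/75*e14 - 856/45*e23 - 32/45*e24 + 1688/225*e34 + 1016/75*e1234
(7/6*e4) R2 = 2954/675 + 1778/225*e12 + 28/225*e13 + 6454/675*e14 - 56/135*e23 + 1498/135*e24 + 448/135*e34 + 644/135*e1234
Summing the partial products and collecting blades:
Answer: 1858/135 + 4514/225*e12 - 164/45*e13 + 18766/675*e14 - 584/135*e23 + 23258/675*e24 + 1552/135*e34 + 11572/675*e1234


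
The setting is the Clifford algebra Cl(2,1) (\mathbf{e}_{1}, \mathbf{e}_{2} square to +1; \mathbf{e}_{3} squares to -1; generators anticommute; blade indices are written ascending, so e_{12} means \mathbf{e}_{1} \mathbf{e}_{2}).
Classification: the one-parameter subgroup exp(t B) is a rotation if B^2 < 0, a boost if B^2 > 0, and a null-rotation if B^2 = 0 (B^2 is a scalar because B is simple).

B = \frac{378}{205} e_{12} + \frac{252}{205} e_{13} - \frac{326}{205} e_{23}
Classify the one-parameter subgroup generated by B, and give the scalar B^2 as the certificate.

B^2 term by term: the squares give (\frac{378}{205})^2*(e_{12})^2 + (\frac{252}{205})^2*(e_{13})^2 + (-\frac{326}{205})^2*(e_{23})^2 = \frac{142884}{42025}*(-1) + \frac{63504}{42025}*(+1) + \frac{106276}{42025}*(+1) = \frac{16}{25} (each basis 2-blade squares to minus the product of its generators' squares); cross terms between blades sharing an index anticommute and cancel. So B^2 = \frac{16}{25}.
Answer: boost, certificate B^2 = \frac{16}{25}. The class reads off the invariant scalar \frac{16}{25} directly.


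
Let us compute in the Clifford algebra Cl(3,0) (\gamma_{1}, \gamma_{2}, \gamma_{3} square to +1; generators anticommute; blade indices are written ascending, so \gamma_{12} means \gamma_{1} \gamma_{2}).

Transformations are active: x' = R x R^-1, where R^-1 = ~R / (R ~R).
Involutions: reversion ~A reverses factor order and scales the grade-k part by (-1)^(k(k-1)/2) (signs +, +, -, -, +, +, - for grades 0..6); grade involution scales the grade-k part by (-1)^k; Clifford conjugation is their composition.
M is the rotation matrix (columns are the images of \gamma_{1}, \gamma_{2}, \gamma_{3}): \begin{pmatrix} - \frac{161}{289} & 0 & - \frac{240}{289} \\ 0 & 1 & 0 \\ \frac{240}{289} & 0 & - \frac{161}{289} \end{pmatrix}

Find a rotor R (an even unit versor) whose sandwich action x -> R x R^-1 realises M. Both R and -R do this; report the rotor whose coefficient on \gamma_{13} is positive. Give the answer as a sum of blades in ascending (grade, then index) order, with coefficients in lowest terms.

Method: write R = a + b12*\gamma_{12} + b13*\gamma_{13} + b23*\gamma_{23} with a^2 + b12^2 + b13^2 + b23^2 = 1 (so R^-1 = ~R). Expanding the columns R e_j ~R gives tr M = 4a^2 - 1 and, from the antisymmetric part, M21 - M12 = -4a*b12, M13 - M31 = 4a*b13, M32 - M23 = -4a*b23.
Here tr M = -\frac{33}{289}, so a^2 = (1 + tr M)/4 = \frac{64}{289} and a = ±\frac{8}{17}. Taking a = \frac{8}{17}: M21 - M12 = 0, M13 - M31 = -\frac{480}{289}, M32 - M23 = 0, giving b12 = 0, b13 = -\frac{15}{17}, b23 = 0, i.e. R = \frac{8}{17} - \frac{15}{17} \gamma_{13}.
Its \gamma_{13} coefficient is negative, so report the other preimage -R.
Answer: -\frac{8}{17} + \frac{15}{17} \gamma_{13}. Sheet selection: the two-to-one cover makes ±R indistinguishable at the matrix level (trace -\frac{33}{289}), so uniqueness comes from the required sign on \gamma_{13}.


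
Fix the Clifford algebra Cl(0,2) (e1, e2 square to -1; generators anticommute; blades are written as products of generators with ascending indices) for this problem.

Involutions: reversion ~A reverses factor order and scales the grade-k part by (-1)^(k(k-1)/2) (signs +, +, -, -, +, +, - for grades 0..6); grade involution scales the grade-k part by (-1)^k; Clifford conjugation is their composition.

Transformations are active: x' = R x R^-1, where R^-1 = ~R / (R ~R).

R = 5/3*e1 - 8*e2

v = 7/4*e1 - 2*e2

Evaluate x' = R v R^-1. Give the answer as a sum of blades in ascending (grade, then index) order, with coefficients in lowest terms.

~R = 5/3*e1 - 8*e2, and R ~R = -601/9, so R^-1 = ~R / (-601/9).
R v = -227/12 + 32/3*e1 e2
Answer: -1937/2404*e1 - 1522/601*e2


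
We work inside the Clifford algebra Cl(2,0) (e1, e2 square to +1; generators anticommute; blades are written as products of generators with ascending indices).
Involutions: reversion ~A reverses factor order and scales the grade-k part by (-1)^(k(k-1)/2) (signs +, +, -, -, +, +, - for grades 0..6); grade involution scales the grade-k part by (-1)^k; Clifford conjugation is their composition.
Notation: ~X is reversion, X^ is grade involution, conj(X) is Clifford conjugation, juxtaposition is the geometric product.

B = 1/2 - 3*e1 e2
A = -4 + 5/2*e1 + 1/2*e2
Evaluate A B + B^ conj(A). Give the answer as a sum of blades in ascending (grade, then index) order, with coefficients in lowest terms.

first term: -2 + 11/4*e1 - 29/4*e2 + 12*e1 e2
second term: -2 + 1/4*e1 - 31/4*e2 + 12*e1 e2
Answer: -4 + 3*e1 - 15*e2 + 24*e1 e2
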